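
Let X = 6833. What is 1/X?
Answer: 1/6833 ≈ 0.00014635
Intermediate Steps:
1/X = 1/6833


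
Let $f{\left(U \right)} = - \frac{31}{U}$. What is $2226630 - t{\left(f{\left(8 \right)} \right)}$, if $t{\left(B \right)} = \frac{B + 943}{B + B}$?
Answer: $\frac{138058573}{62} \approx 2.2268 \cdot 10^{6}$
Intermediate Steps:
$t{\left(B \right)} = \frac{943 + B}{2 B}$
$2226630 - t{\left(f{\left(8 \right)} \right)} = 2226630 - \frac{943 - \frac{31}{8}}{2 \left(- \frac{31}{8}\right)} = 2226630 - \frac{1}{2} \left(- \frac{8}{31}\right) \frac{7513}{8} = 2226630 - - \frac{7513}{62} = 2226630 + \frac{7513}{62} = \frac{138058573}{62}$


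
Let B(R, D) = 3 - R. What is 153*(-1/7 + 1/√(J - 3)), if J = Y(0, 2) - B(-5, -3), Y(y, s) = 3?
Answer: -153/7 - 153*I*√2/4 ≈ -21.857 - 54.094*I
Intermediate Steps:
J = -5 (J = 3 - (3 - 1*(-5)) = 3 - (3 + 5) = 3 - 1*8 = 3 - 8 = -5)
153*(-1/7 + 1/√(J - 3)) = 153*(-1/7 + 1/√(-5 - 3)) = 153*(-1*⅐ + 1/√(-8)) = 153*(-⅐ + 1/(2*I*√2)) = 153*(-⅐ + 1*(-I*√2/4)) = 153*(-⅐ - I*√2/4) = -153/7 - 153*I*√2/4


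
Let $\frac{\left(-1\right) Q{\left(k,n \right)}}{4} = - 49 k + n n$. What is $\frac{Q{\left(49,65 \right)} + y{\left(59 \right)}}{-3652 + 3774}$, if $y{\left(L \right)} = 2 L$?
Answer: $- \frac{3589}{61} \approx -58.836$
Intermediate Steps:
$Q{\left(k,n \right)} = - 4 n^{2} + 196 k$ ($Q{\left(k,n \right)} = - 4 \left(- 49 k + n n\right) = - 4 \left(- 49 k + n^{2}\right) = - 4 \left(n^{2} - 49 k\right) = - 4 n^{2} + 196 k$)
$\frac{Q{\left(49,65 \right)} + y{\left(59 \right)}}{-3652 + 3774} = \frac{\left(- 4 \cdot 65^{2} + 196 \cdot 49\right) + 2 \cdot 59}{-3652 + 3774} = \frac{\left(\left(-4\right) 4225 + 9604\right) + 118}{122} = \left(\left(-16900 + 9604\right) + 118\right) \frac{1}{122} = \left(-7296 + 118\right) \frac{1}{122} = \left(-7178\right) \frac{1}{122} = - \frac{3589}{61}$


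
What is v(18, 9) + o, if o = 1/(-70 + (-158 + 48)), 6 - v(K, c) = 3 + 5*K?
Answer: -15661/180 ≈ -87.006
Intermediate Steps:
v(K, c) = 3 - 5*K (v(K, c) = 6 - (3 + 5*K) = 6 + (-3 - 5*K) = 3 - 5*K)
o = -1/180 (o = 1/(-70 - 110) = 1/(-180) = -1/180 ≈ -0.0055556)
v(18, 9) + o = (3 - 5*18) - 1/180 = (3 - 90) - 1/180 = -87 - 1/180 = -15661/180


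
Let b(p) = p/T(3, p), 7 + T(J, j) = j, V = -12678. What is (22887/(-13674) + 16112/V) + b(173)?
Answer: -2281169122/1199066223 ≈ -1.9025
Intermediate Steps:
T(J, j) = -7 + j
b(p) = p/(-7 + p)
(22887/(-13674) + 16112/V) + b(173) = (22887/(-13674) + 16112/(-12678)) + 173/(-7 + 173) = (22887*(-1/13674) + 16112*(-1/12678)) + 173/166 = (-7629/4558 - 8056/6339) + 173*(1/166) = -85079479/28893162 + 173/166 = -2281169122/1199066223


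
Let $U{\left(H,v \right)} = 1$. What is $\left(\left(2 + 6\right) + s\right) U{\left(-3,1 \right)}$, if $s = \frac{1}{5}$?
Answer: $\frac{41}{5} \approx 8.2$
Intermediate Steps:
$s = \frac{1}{5} \approx 0.2$
$\left(\left(2 + 6\right) + s\right) U{\left(-3,1 \right)} = \left(\left(2 + 6\right) + \frac{1}{5}\right) 1 = \left(8 + \frac{1}{5}\right) 1 = \frac{41}{5} \cdot 1 = \frac{41}{5}$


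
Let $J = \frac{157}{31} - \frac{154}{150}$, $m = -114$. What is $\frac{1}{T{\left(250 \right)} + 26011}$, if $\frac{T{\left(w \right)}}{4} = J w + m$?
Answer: $\frac{93}{2752135} \approx 3.3792 \cdot 10^{-5}$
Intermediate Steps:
$J = \frac{9388}{2325}$ ($J = 157 \cdot \frac{1}{31} - \frac{77}{75} = \frac{157}{31} - \frac{77}{75} = \frac{9388}{2325} \approx 4.0378$)
$T{\left(w \right)} = -456 + \frac{37552 w}{2325}$ ($T{\left(w \right)} = 4 \left(\frac{9388 w}{2325} - 114\right) = 4 \left(-114 + \frac{9388 w}{2325}\right) = -456 + \frac{37552 w}{2325}$)
$\frac{1}{T{\left(250 \right)} + 26011} = \frac{1}{\left(-456 + \frac{37552}{2325} \cdot 250\right) + 26011} = \frac{1}{\left(-456 + \frac{375520}{93}\right) + 26011} = \frac{1}{\frac{333112}{93} + 26011} = \frac{1}{\frac{2752135}{93}} = \frac{93}{2752135}$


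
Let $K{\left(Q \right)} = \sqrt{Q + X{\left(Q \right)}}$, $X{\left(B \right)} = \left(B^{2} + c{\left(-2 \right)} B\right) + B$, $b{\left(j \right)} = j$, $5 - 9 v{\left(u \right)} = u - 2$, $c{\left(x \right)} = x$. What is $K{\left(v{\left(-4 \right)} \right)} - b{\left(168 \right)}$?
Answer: $- \frac{1501}{9} \approx -166.78$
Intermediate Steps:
$v{\left(u \right)} = \frac{7}{9} - \frac{u}{9}$ ($v{\left(u \right)} = \frac{5}{9} - \frac{u - 2}{9} = \frac{5}{9} - \frac{-2 + u}{9} = \frac{5}{9} - \left(- \frac{2}{9} + \frac{u}{9}\right) = \frac{7}{9} - \frac{u}{9}$)
$X{\left(B \right)} = B^{2} - B$ ($X{\left(B \right)} = \left(B^{2} - 2 B\right) + B = B^{2} - B$)
$K{\left(Q \right)} = \sqrt{Q + Q \left(-1 + Q\right)}$
$K{\left(v{\left(-4 \right)} \right)} - b{\left(168 \right)} = \sqrt{\left(\frac{7}{9} - - \frac{4}{9}\right)^{2}} - 168 = \sqrt{\left(\frac{7}{9} + \frac{4}{9}\right)^{2}} - 168 = \sqrt{\left(\frac{11}{9}\right)^{2}} - 168 = \sqrt{\frac{121}{81}} - 168 = \frac{11}{9} - 168 = - \frac{1501}{9}$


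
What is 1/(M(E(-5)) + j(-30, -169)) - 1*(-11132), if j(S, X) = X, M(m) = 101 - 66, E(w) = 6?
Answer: 1491687/134 ≈ 11132.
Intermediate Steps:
M(m) = 35
1/(M(E(-5)) + j(-30, -169)) - 1*(-11132) = 1/(35 - 169) - 1*(-11132) = 1/(-134) + 11132 = -1/134 + 11132 = 1491687/134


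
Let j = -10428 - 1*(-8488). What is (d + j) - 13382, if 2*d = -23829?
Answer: -54473/2 ≈ -27237.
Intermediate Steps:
d = -23829/2 (d = (½)*(-23829) = -23829/2 ≈ -11915.)
j = -1940 (j = -10428 + 8488 = -1940)
(d + j) - 13382 = (-23829/2 - 1940) - 13382 = -27709/2 - 13382 = -54473/2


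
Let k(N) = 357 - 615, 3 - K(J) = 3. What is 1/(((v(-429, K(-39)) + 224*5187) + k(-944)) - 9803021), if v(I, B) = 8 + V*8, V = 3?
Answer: -1/8641359 ≈ -1.1572e-7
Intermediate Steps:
K(J) = 0 (K(J) = 3 - 1*3 = 3 - 3 = 0)
v(I, B) = 32 (v(I, B) = 8 + 3*8 = 8 + 24 = 32)
k(N) = -258
1/(((v(-429, K(-39)) + 224*5187) + k(-944)) - 9803021) = 1/(((32 + 224*5187) - 258) - 9803021) = 1/(((32 + 1161888) - 258) - 9803021) = 1/((1161920 - 258) - 9803021) = 1/(1161662 - 9803021) = 1/(-8641359) = -1/8641359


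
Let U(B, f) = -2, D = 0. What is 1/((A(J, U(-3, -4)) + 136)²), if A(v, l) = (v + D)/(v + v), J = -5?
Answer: 4/74529 ≈ 5.3670e-5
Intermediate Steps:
A(v, l) = ½ (A(v, l) = (v + 0)/(v + v) = v/((2*v)) = v*(1/(2*v)) = ½)
1/((A(J, U(-3, -4)) + 136)²) = 1/((½ + 136)²) = 1/((273/2)²) = 1/(74529/4) = 4/74529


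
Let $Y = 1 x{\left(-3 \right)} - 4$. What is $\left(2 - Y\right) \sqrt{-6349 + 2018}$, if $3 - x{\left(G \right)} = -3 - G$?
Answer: $3 i \sqrt{4331} \approx 197.43 i$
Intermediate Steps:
$x{\left(G \right)} = 6 + G$ ($x{\left(G \right)} = 3 - \left(-3 - G\right) = 3 + \left(3 + G\right) = 6 + G$)
$Y = -1$ ($Y = 1 \left(6 - 3\right) - 4 = 1 \cdot 3 - 4 = 3 - 4 = -1$)
$\left(2 - Y\right) \sqrt{-6349 + 2018} = \left(2 - -1\right) \sqrt{-6349 + 2018} = \left(2 + 1\right) \sqrt{-4331} = 3 i \sqrt{4331}$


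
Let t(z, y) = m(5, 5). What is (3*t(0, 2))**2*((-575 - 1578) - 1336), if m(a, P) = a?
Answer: -785025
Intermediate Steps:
t(z, y) = 5
(3*t(0, 2))**2*((-575 - 1578) - 1336) = (3*5)**2*((-575 - 1578) - 1336) = 15**2*(-2153 - 1336) = 225*(-3489) = -785025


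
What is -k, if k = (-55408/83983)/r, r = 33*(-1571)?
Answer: -55408/4353930669 ≈ -1.2726e-5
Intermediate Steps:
r = -51843
k = 55408/4353930669 (k = -55408/83983/(-51843) = -55408*1/83983*(-1/51843) = -55408/83983*(-1/51843) = 55408/4353930669 ≈ 1.2726e-5)
-k = -1*55408/4353930669 = -55408/4353930669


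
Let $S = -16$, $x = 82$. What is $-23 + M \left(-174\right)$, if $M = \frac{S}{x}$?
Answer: $\frac{449}{41} \approx 10.951$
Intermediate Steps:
$M = - \frac{8}{41}$ ($M = - \frac{16}{82} = \left(-16\right) \frac{1}{82} = - \frac{8}{41} \approx -0.19512$)
$-23 + M \left(-174\right) = -23 - - \frac{1392}{41} = -23 + \frac{1392}{41} = \frac{449}{41}$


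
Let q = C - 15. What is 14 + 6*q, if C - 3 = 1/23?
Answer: -1328/23 ≈ -57.739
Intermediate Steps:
C = 70/23 (C = 3 + 1/23 = 70/23 ≈ 3.0435)
q = -275/23 (q = 70/23 - 15 = -275/23 ≈ -11.957)
14 + 6*q = 14 + 6*(-275/23) = 14 - 1650/23 = -1328/23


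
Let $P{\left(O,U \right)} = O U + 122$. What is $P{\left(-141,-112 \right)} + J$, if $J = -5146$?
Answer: $10768$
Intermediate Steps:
$P{\left(O,U \right)} = 122 + O U$
$P{\left(-141,-112 \right)} + J = \left(122 - -15792\right) - 5146 = \left(122 + 15792\right) - 5146 = 15914 - 5146 = 10768$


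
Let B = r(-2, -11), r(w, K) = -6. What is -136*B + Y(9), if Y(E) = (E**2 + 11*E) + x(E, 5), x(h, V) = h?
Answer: 1005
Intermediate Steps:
B = -6
Y(E) = E**2 + 12*E (Y(E) = (E**2 + 11*E) + E = E**2 + 12*E)
-136*B + Y(9) = -136*(-6) + 9*(12 + 9) = 816 + 9*21 = 816 + 189 = 1005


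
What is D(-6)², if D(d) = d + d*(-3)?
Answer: 144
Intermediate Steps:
D(d) = -2*d (D(d) = d - 3*d = -2*d)
D(-6)² = (-2*(-6))² = 12² = 144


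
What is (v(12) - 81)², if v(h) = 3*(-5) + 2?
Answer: 8836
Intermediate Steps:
v(h) = -13 (v(h) = -15 + 2 = -13)
(v(12) - 81)² = (-13 - 81)² = (-94)² = 8836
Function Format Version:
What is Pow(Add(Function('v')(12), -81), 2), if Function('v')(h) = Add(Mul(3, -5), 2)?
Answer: 8836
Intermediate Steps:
Function('v')(h) = -13 (Function('v')(h) = Add(-15, 2) = -13)
Pow(Add(Function('v')(12), -81), 2) = Pow(Add(-13, -81), 2) = Pow(-94, 2) = 8836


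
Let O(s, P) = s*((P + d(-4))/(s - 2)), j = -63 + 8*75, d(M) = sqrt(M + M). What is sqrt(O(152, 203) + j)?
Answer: sqrt(167109 + 456*I*sqrt(2))/15 ≈ 27.253 + 0.052585*I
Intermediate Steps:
d(M) = sqrt(2)*sqrt(M) (d(M) = sqrt(2*M) = sqrt(2)*sqrt(M))
j = 537 (j = -63 + 600 = 537)
O(s, P) = s*(P + 2*I*sqrt(2))/(-2 + s) (O(s, P) = s*((P + sqrt(2)*sqrt(-4))/(s - 2)) = s*((P + sqrt(2)*(2*I))/(-2 + s)) = s*((P + 2*I*sqrt(2))/(-2 + s)) = s*(P + 2*I*sqrt(2))/(-2 + s))
sqrt(O(152, 203) + j) = sqrt(152*(203 + 2*I*sqrt(2))/(-2 + 152) + 537) = sqrt(152*(203 + 2*I*sqrt(2))/150 + 537) = sqrt(152*(1/150)*(203 + 2*I*sqrt(2)) + 537) = sqrt((15428/75 + 152*I*sqrt(2)/75) + 537) = sqrt(55703/75 + 152*I*sqrt(2)/75)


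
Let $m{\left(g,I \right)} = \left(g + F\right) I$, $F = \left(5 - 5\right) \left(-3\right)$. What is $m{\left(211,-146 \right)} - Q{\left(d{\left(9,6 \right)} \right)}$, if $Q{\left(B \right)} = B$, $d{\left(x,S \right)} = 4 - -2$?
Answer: $-30812$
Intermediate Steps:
$F = 0$ ($F = 0 \left(-3\right) = 0$)
$m{\left(g,I \right)} = I g$ ($m{\left(g,I \right)} = \left(g + 0\right) I = g I = I g$)
$d{\left(x,S \right)} = 6$ ($d{\left(x,S \right)} = 4 + 2 = 6$)
$m{\left(211,-146 \right)} - Q{\left(d{\left(9,6 \right)} \right)} = \left(-146\right) 211 - 6 = -30806 - 6 = -30812$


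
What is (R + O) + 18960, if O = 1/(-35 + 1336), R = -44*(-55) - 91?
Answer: 27696990/1301 ≈ 21289.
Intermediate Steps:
R = 2329 (R = 2420 - 91 = 2329)
O = 1/1301 ≈ 0.00076864
(R + O) + 18960 = (2329 + 1/1301) + 18960 = 3030030/1301 + 18960 = 27696990/1301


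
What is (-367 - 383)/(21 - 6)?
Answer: -50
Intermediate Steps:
(-367 - 383)/(21 - 6) = -750/15 = -750*1/15 = -50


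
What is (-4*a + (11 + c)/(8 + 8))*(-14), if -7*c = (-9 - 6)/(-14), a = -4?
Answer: -26151/112 ≈ -233.49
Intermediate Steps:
c = -15/98 (c = -(-9 - 6)/(7*(-14)) = -(-15)*(-1)/(7*14) = -⅐*15/14 = -15/98 ≈ -0.15306)
(-4*a + (11 + c)/(8 + 8))*(-14) = (-4*(-4) + (11 - 15/98)/(8 + 8))*(-14) = (16 + (1063/98)/16)*(-14) = (16 + (1063/98)*(1/16))*(-14) = (16 + 1063/1568)*(-14) = (26151/1568)*(-14) = -26151/112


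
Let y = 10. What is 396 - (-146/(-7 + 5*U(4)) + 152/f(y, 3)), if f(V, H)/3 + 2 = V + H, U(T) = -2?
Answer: 214754/561 ≈ 382.81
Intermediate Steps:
f(V, H) = -6 + 3*H + 3*V (f(V, H) = -6 + 3*(V + H) = -6 + 3*(H + V) = -6 + (3*H + 3*V) = -6 + 3*H + 3*V)
396 - (-146/(-7 + 5*U(4)) + 152/f(y, 3)) = 396 - (-146/(-7 + 5*(-2)) + 152/(-6 + 3*3 + 3*10)) = 396 - (-146/(-7 - 10) + 152/(-6 + 9 + 30)) = 396 - (-146/(-17) + 152/33) = 396 - (-146*(-1/17) + 152*(1/33)) = 396 - (146/17 + 152/33) = 396 - 1*7402/561 = 396 - 7402/561 = 214754/561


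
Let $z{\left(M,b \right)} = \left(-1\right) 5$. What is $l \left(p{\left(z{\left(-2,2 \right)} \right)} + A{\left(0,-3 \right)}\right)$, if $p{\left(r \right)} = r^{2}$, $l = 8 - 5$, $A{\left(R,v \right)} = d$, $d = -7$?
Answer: $54$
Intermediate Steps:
$z{\left(M,b \right)} = -5$
$A{\left(R,v \right)} = -7$
$l = 3$ ($l = 8 - 5 = 3$)
$l \left(p{\left(z{\left(-2,2 \right)} \right)} + A{\left(0,-3 \right)}\right) = 3 \left(\left(-5\right)^{2} - 7\right) = 3 \left(25 - 7\right) = 3 \cdot 18 = 54$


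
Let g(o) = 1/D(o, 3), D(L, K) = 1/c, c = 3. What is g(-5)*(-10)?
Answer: -30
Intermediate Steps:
D(L, K) = 1/3
g(o) = 3 (g(o) = 1/(1/3) = 3)
g(-5)*(-10) = 3*(-10) = -30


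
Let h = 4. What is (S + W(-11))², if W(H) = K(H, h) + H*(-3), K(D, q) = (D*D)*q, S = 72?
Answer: 346921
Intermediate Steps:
K(D, q) = q*D² (K(D, q) = D²*q = q*D²)
W(H) = -3*H + 4*H² (W(H) = 4*H² + H*(-3) = 4*H² - 3*H = -3*H + 4*H²)
(S + W(-11))² = (72 - 11*(-3 + 4*(-11)))² = (72 - 11*(-3 - 44))² = (72 - 11*(-47))² = (72 + 517)² = 589² = 346921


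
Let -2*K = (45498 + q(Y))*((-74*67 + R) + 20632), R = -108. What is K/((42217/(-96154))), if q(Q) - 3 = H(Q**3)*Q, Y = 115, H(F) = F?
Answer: 130923834348761332/42217 ≈ 3.1012e+12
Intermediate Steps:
q(Q) = 3 + Q**4 (q(Q) = 3 + Q**3*Q = 3 + Q**4)
K = -1361605698658 (K = -(45498 + (3 + 115**4))*((-74*67 - 108) + 20632)/2 = -(45498 + (3 + 174900625))*((-4958 - 108) + 20632)/2 = -(45498 + 174900628)*(-5066 + 20632)/2 = -87473063*15566 = -1/2*2723211397316 = -1361605698658)
K/((42217/(-96154))) = -1361605698658/(42217/(-96154)) = -1361605698658/(42217*(-1/96154)) = -1361605698658/(-42217/96154) = -1361605698658*(-96154/42217) = 130923834348761332/42217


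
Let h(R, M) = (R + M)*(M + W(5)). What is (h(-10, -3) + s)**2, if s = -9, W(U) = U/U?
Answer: 289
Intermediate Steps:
W(U) = 1
h(R, M) = (1 + M)*(M + R) (h(R, M) = (R + M)*(M + 1) = (M + R)*(1 + M) = (1 + M)*(M + R))
(h(-10, -3) + s)**2 = ((-3 - 10 + (-3)**2 - 3*(-10)) - 9)**2 = ((-3 - 10 + 9 + 30) - 9)**2 = (26 - 9)**2 = 17**2 = 289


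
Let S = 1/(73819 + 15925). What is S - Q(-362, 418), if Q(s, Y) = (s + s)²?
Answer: -47041650943/89744 ≈ -5.2418e+5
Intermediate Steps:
S = 1/89744 ≈ 1.1143e-5
Q(s, Y) = 4*s² (Q(s, Y) = (2*s)² = 4*s²)
S - Q(-362, 418) = 1/89744 - 4*(-362)² = 1/89744 - 4*131044 = 1/89744 - 1*524176 = 1/89744 - 524176 = -47041650943/89744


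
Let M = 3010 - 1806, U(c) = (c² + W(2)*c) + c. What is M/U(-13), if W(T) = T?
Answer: 602/65 ≈ 9.2615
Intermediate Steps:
U(c) = c² + 3*c (U(c) = (c² + 2*c) + c = c² + 3*c)
M = 1204
M/U(-13) = 1204/((-13*(3 - 13))) = 1204/((-13*(-10))) = 1204/130 = 1204*(1/130) = 602/65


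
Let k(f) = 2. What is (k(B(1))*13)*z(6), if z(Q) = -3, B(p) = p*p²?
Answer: -78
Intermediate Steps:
B(p) = p³
(k(B(1))*13)*z(6) = (2*13)*(-3) = 26*(-3) = -78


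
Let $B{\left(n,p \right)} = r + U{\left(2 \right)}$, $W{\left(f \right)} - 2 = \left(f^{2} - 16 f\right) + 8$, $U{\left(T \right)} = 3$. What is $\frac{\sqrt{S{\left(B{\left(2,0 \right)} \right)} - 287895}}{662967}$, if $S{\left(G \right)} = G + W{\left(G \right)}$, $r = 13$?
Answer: $\frac{i \sqrt{287869}}{662967} \approx 0.00080929 i$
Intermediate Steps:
$W{\left(f \right)} = 10 + f^{2} - 16 f$ ($W{\left(f \right)} = 2 + \left(\left(f^{2} - 16 f\right) + 8\right) = 2 + \left(8 + f^{2} - 16 f\right) = 10 + f^{2} - 16 f$)
$B{\left(n,p \right)} = 16$ ($B{\left(n,p \right)} = 13 + 3 = 16$)
$S{\left(G \right)} = 10 + G^{2} - 15 G$ ($S{\left(G \right)} = G + \left(10 + G^{2} - 16 G\right) = 10 + G^{2} - 15 G$)
$\frac{\sqrt{S{\left(B{\left(2,0 \right)} \right)} - 287895}}{662967} = \frac{\sqrt{\left(10 + 16^{2} - 240\right) - 287895}}{662967} = \sqrt{\left(10 + 256 - 240\right) - 287895} \cdot \frac{1}{662967} = \sqrt{26 - 287895} \cdot \frac{1}{662967} = \sqrt{-287869} \cdot \frac{1}{662967} = i \sqrt{287869} \cdot \frac{1}{662967} = \frac{i \sqrt{287869}}{662967}$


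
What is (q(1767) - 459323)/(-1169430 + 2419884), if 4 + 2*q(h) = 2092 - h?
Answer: -918325/2500908 ≈ -0.36720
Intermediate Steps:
q(h) = 1044 - h/2 (q(h) = -2 + (2092 - h)/2 = -2 + (1046 - h/2) = 1044 - h/2)
(q(1767) - 459323)/(-1169430 + 2419884) = ((1044 - 1/2*1767) - 459323)/(-1169430 + 2419884) = ((1044 - 1767/2) - 459323)/1250454 = (321/2 - 459323)*(1/1250454) = -918325/2*1/1250454 = -918325/2500908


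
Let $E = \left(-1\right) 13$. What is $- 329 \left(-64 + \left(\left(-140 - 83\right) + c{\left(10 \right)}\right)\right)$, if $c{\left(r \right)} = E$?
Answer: $98700$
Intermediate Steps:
$E = -13$
$c{\left(r \right)} = -13$
$- 329 \left(-64 + \left(\left(-140 - 83\right) + c{\left(10 \right)}\right)\right) = - 329 \left(-64 - 236\right) = \left(-329\right) \left(-300\right) = 98700$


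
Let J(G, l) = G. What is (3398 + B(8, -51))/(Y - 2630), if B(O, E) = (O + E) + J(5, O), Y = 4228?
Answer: 1680/799 ≈ 2.1026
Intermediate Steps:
B(O, E) = 5 + E + O (B(O, E) = (O + E) + 5 = (E + O) + 5 = 5 + E + O)
(3398 + B(8, -51))/(Y - 2630) = (3398 + (5 - 51 + 8))/(4228 - 2630) = (3398 - 38)/1598 = 3360*(1/1598) = 1680/799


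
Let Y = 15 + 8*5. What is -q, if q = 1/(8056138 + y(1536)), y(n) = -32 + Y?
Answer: -1/8056161 ≈ -1.2413e-7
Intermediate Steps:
Y = 55 (Y = 15 + 40 = 55)
y(n) = 23 (y(n) = -32 + 55 = 23)
q = 1/8056161 (q = 1/(8056138 + 23) = 1/8056161 ≈ 1.2413e-7)
-q = -1*1/8056161 = -1/8056161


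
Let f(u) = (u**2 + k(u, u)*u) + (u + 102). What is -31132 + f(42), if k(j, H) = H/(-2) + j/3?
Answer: -29518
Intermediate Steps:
k(j, H) = -H/2 + j/3 (k(j, H) = H*(-1/2) + j*(1/3) = -H/2 + j/3)
f(u) = 102 + u + 5*u**2/6 (f(u) = (u**2 + (-u/2 + u/3)*u) + (u + 102) = (u**2 + (-u/6)*u) + (102 + u) = (u**2 - u**2/6) + (102 + u) = 5*u**2/6 + (102 + u) = 102 + u + 5*u**2/6)
-31132 + f(42) = -31132 + (102 + 42 + (5/6)*42**2) = -31132 + (102 + 42 + (5/6)*1764) = -31132 + (102 + 42 + 1470) = -31132 + 1614 = -29518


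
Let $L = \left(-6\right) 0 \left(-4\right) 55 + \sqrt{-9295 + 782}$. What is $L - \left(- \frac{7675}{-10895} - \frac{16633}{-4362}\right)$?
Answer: $- \frac{42938977}{9504798} + i \sqrt{8513} \approx -4.5176 + 92.266 i$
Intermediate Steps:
$L = i \sqrt{8513}$ ($L = 0 \left(-4\right) 55 + \sqrt{-8513} = 0 \cdot 55 + i \sqrt{8513} = 0 + i \sqrt{8513} = i \sqrt{8513} \approx 92.266 i$)
$L - \left(- \frac{7675}{-10895} - \frac{16633}{-4362}\right) = i \sqrt{8513} - \left(- \frac{7675}{-10895} - \frac{16633}{-4362}\right) = i \sqrt{8513} - \left(\left(-7675\right) \left(- \frac{1}{10895}\right) - - \frac{16633}{4362}\right) = i \sqrt{8513} - \left(\frac{1535}{2179} + \frac{16633}{4362}\right) = i \sqrt{8513} - \frac{42938977}{9504798} = - \frac{42938977}{9504798} + i \sqrt{8513}$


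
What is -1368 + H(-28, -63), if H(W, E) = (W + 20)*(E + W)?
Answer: -640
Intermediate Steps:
H(W, E) = (20 + W)*(E + W)
-1368 + H(-28, -63) = -1368 + ((-28)² + 20*(-63) + 20*(-28) - 63*(-28)) = -1368 + (784 - 1260 - 560 + 1764) = -1368 + 728 = -640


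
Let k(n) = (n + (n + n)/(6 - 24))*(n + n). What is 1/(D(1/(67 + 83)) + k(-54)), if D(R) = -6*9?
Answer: 1/5130 ≈ 0.00019493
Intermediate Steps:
D(R) = -54
k(n) = 16*n²/9 (k(n) = (n + (2*n)/(-18))*(2*n) = (n + (2*n)*(-1/18))*(2*n) = (n - n/9)*(2*n) = (8*n/9)*(2*n) = 16*n²/9)
1/(D(1/(67 + 83)) + k(-54)) = 1/(-54 + (16/9)*(-54)²) = 1/(-54 + (16/9)*2916) = 1/(-54 + 5184) = 1/5130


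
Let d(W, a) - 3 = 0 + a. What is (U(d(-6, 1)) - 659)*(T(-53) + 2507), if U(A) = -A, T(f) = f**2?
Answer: -3524508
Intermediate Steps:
d(W, a) = 3 + a (d(W, a) = 3 + (0 + a) = 3 + a)
(U(d(-6, 1)) - 659)*(T(-53) + 2507) = (-(3 + 1) - 659)*((-53)**2 + 2507) = (-1*4 - 659)*(2809 + 2507) = (-4 - 659)*5316 = -663*5316 = -3524508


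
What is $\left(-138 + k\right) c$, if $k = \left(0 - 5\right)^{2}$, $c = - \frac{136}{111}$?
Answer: $\frac{15368}{111} \approx 138.45$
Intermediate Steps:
$c = - \frac{136}{111}$ ($c = \left(-136\right) \frac{1}{111} = - \frac{136}{111} \approx -1.2252$)
$k = 25$ ($k = \left(-5\right)^{2} = 25$)
$\left(-138 + k\right) c = \left(-138 + 25\right) \left(- \frac{136}{111}\right) = \left(-113\right) \left(- \frac{136}{111}\right) = \frac{15368}{111}$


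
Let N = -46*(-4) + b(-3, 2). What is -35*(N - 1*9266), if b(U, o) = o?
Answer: 317800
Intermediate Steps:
N = 186 (N = -46*(-4) + 2 = 184 + 2 = 186)
-35*(N - 1*9266) = -35*(186 - 1*9266) = -35*(186 - 9266) = -35*(-9080) = 317800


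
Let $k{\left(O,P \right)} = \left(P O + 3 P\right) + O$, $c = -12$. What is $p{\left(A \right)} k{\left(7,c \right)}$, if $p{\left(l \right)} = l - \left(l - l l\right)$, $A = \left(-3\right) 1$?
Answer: $-1017$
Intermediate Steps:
$k{\left(O,P \right)} = O + 3 P + O P$ ($k{\left(O,P \right)} = \left(O P + 3 P\right) + O = \left(3 P + O P\right) + O = O + 3 P + O P$)
$A = -3$
$p{\left(l \right)} = l^{2}$ ($p{\left(l \right)} = l + \left(l^{2} - l\right) = l^{2}$)
$p{\left(A \right)} k{\left(7,c \right)} = \left(-3\right)^{2} \left(7 + 3 \left(-12\right) + 7 \left(-12\right)\right) = 9 \left(7 - 36 - 84\right) = 9 \left(-113\right) = -1017$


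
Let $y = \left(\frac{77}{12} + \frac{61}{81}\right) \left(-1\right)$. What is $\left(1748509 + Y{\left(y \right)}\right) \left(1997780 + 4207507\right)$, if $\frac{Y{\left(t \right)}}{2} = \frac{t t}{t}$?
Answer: $\frac{585895204061915}{54} \approx 1.085 \cdot 10^{13}$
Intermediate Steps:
$y = - \frac{2323}{324}$ ($y = \left(77 \cdot \frac{1}{12} + 61 \cdot \frac{1}{81}\right) \left(-1\right) = \left(\frac{77}{12} + \frac{61}{81}\right) \left(-1\right) = \frac{2323}{324} \left(-1\right) = - \frac{2323}{324} \approx -7.1698$)
$Y{\left(t \right)} = 2 t$ ($Y{\left(t \right)} = 2 \frac{t t}{t} = 2 \frac{t^{2}}{t} = 2 t$)
$\left(1748509 + Y{\left(y \right)}\right) \left(1997780 + 4207507\right) = \left(1748509 + 2 \left(- \frac{2323}{324}\right)\right) \left(1997780 + 4207507\right) = \left(1748509 - \frac{2323}{162}\right) 6205287 = \frac{283256135}{162} \cdot 6205287 = \frac{585895204061915}{54}$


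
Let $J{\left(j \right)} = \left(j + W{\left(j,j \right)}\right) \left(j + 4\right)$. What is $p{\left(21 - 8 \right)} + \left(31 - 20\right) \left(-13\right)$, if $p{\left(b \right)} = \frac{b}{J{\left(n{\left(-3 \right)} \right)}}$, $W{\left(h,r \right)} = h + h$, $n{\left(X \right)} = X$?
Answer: $- \frac{1300}{9} \approx -144.44$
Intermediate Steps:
$W{\left(h,r \right)} = 2 h$
$J{\left(j \right)} = 3 j \left(4 + j\right)$ ($J{\left(j \right)} = \left(j + 2 j\right) \left(j + 4\right) = 3 j \left(4 + j\right)$)
$p{\left(b \right)} = - \frac{b}{9}$ ($p{\left(b \right)} = \frac{b}{3 \left(-3\right) \left(4 - 3\right)} = \frac{b}{3 \left(-3\right) 1} = \frac{b}{-9} = b \left(- \frac{1}{9}\right) = - \frac{b}{9}$)
$p{\left(21 - 8 \right)} + \left(31 - 20\right) \left(-13\right) = - \frac{21 - 8}{9} + \left(31 - 20\right) \left(-13\right) = \left(- \frac{1}{9}\right) 13 + 11 \left(-13\right) = - \frac{13}{9} - 143 = - \frac{1300}{9}$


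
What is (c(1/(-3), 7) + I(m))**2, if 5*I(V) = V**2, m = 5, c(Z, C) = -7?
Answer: 4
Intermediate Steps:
I(V) = V**2/5
(c(1/(-3), 7) + I(m))**2 = (-7 + (1/5)*5**2)**2 = (-7 + (1/5)*25)**2 = (-7 + 5)**2 = (-2)**2 = 4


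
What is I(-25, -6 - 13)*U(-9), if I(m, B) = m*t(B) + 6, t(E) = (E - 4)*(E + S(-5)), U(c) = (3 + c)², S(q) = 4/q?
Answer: -409644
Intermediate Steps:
t(E) = (-4 + E)*(-⅘ + E) (t(E) = (E - 4)*(E + 4/(-5)) = (-4 + E)*(E + 4*(-⅕)) = (-4 + E)*(E - ⅘) = (-4 + E)*(-⅘ + E))
I(m, B) = 6 + m*(16/5 + B² - 24*B/5) (I(m, B) = m*(16/5 + B² - 24*B/5) + 6 = 6 + m*(16/5 + B² - 24*B/5))
I(-25, -6 - 13)*U(-9) = (6 + (⅕)*(-25)*(16 - 24*(-6 - 13) + 5*(-6 - 13)²))*(3 - 9)² = (6 + (⅕)*(-25)*(16 - 24*(-19) + 5*(-19)²))*(-6)² = (6 + (⅕)*(-25)*(16 + 456 + 5*361))*36 = (6 + (⅕)*(-25)*(16 + 456 + 1805))*36 = (6 + (⅕)*(-25)*2277)*36 = (6 - 11385)*36 = -11379*36 = -409644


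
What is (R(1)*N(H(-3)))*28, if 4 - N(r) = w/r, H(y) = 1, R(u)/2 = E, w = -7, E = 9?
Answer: 5544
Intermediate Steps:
R(u) = 18 (R(u) = 2*9 = 18)
N(r) = 4 + 7/r (N(r) = 4 - (-7)/r = 4 + 7/r)
(R(1)*N(H(-3)))*28 = (18*(4 + 7/1))*28 = (18*(4 + 7*1))*28 = (18*(4 + 7))*28 = (18*11)*28 = 198*28 = 5544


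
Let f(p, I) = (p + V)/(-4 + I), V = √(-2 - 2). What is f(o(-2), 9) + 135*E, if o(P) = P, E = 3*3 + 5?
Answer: 9448/5 + 2*I/5 ≈ 1889.6 + 0.4*I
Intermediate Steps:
E = 14 (E = 9 + 5 = 14)
V = 2*I (V = √(-4) = 2*I ≈ 2.0*I)
f(p, I) = (p + 2*I)/(-4 + I)
f(o(-2), 9) + 135*E = (-2 + 2*I)/(-4 + 9) + 135*14 = (-2 + 2*I)/5 + 1890 = (-⅖ + 2*I/5) + 1890 = 9448/5 + 2*I/5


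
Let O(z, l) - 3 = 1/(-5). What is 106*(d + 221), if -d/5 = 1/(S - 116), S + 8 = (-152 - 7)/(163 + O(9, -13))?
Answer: 2427162136/103591 ≈ 23430.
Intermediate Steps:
O(z, l) = 14/5 (O(z, l) = 3 + 1/(-5) = 3 - ⅕ = 14/5)
S = -7427/829 (S = -8 + (-152 - 7)/(163 + 14/5) = -8 - 159/829/5 = -8 - 159*5/829 = -8 - 795/829 = -7427/829 ≈ -8.9590)
d = 4145/103591 (d = -5/(-7427/829 - 116) = -5/(-103591/829) = -5*(-829/103591) = 4145/103591 ≈ 0.040013)
106*(d + 221) = 106*(4145/103591 + 221) = 106*(22897756/103591) = 2427162136/103591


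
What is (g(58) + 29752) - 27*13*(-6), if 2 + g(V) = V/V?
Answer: 31857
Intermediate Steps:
g(V) = -1 (g(V) = -2 + V/V = -2 + 1 = -1)
(g(58) + 29752) - 27*13*(-6) = (-1 + 29752) - 27*13*(-6) = 29751 - 351*(-6) = 29751 + 2106 = 31857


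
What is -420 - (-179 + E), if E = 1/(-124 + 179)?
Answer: -13256/55 ≈ -241.02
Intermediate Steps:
E = 1/55 ≈ 0.018182
-420 - (-179 + E) = -420 - (-179 + 1/55) = -420 - 1*(-9844/55) = -420 + 9844/55 = -13256/55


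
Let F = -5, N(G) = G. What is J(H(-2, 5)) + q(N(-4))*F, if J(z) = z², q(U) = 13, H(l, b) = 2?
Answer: -61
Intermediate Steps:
J(H(-2, 5)) + q(N(-4))*F = 2² + 13*(-5) = 4 - 65 = -61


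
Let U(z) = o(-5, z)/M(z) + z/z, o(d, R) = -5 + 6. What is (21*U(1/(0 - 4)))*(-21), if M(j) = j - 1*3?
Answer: -3969/13 ≈ -305.31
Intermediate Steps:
o(d, R) = 1
M(j) = -3 + j (M(j) = j - 3 = -3 + j)
U(z) = 1 + 1/(-3 + z) (U(z) = 1/(-3 + z) + z/z = 1/(-3 + z) + 1 = 1 + 1/(-3 + z))
(21*U(1/(0 - 4)))*(-21) = (21*((-2 + 1/(0 - 4))/(-3 + 1/(0 - 4))))*(-21) = (21*((-2 + 1/(-4))/(-3 + 1/(-4))))*(-21) = (21*((-2 - ¼)/(-3 - ¼)))*(-21) = (21*(-9/4/(-13/4)))*(-21) = (21*(-4/13*(-9/4)))*(-21) = (21*(9/13))*(-21) = (189/13)*(-21) = -3969/13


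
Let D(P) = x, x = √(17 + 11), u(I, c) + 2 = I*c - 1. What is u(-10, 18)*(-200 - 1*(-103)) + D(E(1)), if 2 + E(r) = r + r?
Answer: 17751 + 2*√7 ≈ 17756.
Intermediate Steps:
u(I, c) = -3 + I*c (u(I, c) = -2 + (I*c - 1) = -2 + (-1 + I*c) = -3 + I*c)
E(r) = -2 + 2*r (E(r) = -2 + (r + r) = -2 + 2*r)
x = 2*√7 (x = √28 = 2*√7 ≈ 5.2915)
D(P) = 2*√7
u(-10, 18)*(-200 - 1*(-103)) + D(E(1)) = (-3 - 10*18)*(-200 - 1*(-103)) + 2*√7 = (-3 - 180)*(-200 + 103) + 2*√7 = -183*(-97) + 2*√7 = 17751 + 2*√7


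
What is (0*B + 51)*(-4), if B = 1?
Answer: -204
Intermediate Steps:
(0*B + 51)*(-4) = (0*1 + 51)*(-4) = (0 + 51)*(-4) = 51*(-4) = -204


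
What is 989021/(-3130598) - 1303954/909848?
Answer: -1245503640825/712092082276 ≈ -1.7491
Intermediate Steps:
989021/(-3130598) - 1303954/909848 = 989021*(-1/3130598) - 1303954*1/909848 = -989021/3130598 - 651977/454924 = -1245503640825/712092082276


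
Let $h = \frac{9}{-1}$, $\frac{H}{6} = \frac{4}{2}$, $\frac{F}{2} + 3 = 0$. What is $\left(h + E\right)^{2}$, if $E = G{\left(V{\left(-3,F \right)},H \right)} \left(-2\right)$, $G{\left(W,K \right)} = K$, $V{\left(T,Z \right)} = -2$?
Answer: $1089$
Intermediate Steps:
$F = -6$ ($F = -6 + 2 \cdot 0 = -6 + 0 = -6$)
$H = 12$ ($H = 6 \cdot \frac{4}{2} = 6 \cdot 4 \cdot \frac{1}{2} = 6 \cdot 2 = 12$)
$h = -9$ ($h = 9 \left(-1\right) = -9$)
$E = -24$ ($E = 12 \left(-2\right) = -24$)
$\left(h + E\right)^{2} = \left(-9 - 24\right)^{2} = \left(-33\right)^{2} = 1089$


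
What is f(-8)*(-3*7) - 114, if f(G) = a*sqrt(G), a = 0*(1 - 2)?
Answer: -114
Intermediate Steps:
a = 0 (a = 0*(-1) = 0)
f(G) = 0 (f(G) = 0*sqrt(G) = 0)
f(-8)*(-3*7) - 114 = 0*(-3*7) - 114 = 0*(-21) - 114 = 0 - 114 = -114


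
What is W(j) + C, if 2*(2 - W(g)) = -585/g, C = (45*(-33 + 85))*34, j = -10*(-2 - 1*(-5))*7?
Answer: 2227697/28 ≈ 79561.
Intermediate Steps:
j = -210 (j = -10*(-2 + 5)*7 = -10*3*7 = -30*7 = -210)
C = 79560 (C = (45*52)*34 = 2340*34 = 79560)
W(g) = 2 + 585/(2*g) (W(g) = 2 - (-585)/(2*g) = 2 + 585/(2*g))
W(j) + C = (2 + (585/2)/(-210)) + 79560 = (2 + (585/2)*(-1/210)) + 79560 = (2 - 39/28) + 79560 = 17/28 + 79560 = 2227697/28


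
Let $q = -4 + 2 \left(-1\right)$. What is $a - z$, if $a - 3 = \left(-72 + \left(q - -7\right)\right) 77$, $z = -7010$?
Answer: $1546$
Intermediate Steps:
$q = -6$ ($q = -4 - 2 = -6$)
$a = -5464$ ($a = 3 + \left(-72 - -1\right) 77 = 3 + \left(-72 + \left(-6 + 7\right)\right) 77 = 3 + \left(-72 + 1\right) 77 = 3 - 5467 = -5464$)
$a - z = -5464 - -7010 = -5464 + 7010 = 1546$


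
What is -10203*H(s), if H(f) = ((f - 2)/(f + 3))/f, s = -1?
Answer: -30609/2 ≈ -15305.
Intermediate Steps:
H(f) = (-2 + f)/(f*(3 + f)) (H(f) = ((-2 + f)/(3 + f))/f = (-2 + f)/(f*(3 + f)))
-10203*H(s) = -10203*(-2 - 1)/((-1)*(3 - 1)) = -(-10203)*(-3)/2 = -10203*3/2 = -30609/2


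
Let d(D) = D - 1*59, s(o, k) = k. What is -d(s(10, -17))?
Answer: 76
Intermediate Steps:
d(D) = -59 + D (d(D) = D - 59 = -59 + D)
-d(s(10, -17)) = -(-59 - 17) = -1*(-76) = 76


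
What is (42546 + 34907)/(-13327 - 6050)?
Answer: -77453/19377 ≈ -3.9972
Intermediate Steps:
(42546 + 34907)/(-13327 - 6050) = 77453/(-19377) = 77453*(-1/19377) = -77453/19377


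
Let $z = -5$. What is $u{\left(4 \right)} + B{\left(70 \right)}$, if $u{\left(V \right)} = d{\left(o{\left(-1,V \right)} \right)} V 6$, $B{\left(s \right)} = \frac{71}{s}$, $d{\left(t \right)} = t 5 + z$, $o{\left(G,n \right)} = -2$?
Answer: $- \frac{25129}{70} \approx -358.99$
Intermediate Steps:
$d{\left(t \right)} = -5 + 5 t$ ($d{\left(t \right)} = t 5 - 5 = 5 t - 5 = -5 + 5 t$)
$u{\left(V \right)} = - 90 V$ ($u{\left(V \right)} = \left(-5 + 5 \left(-2\right)\right) V 6 = \left(-5 - 10\right) V 6 = - 15 V 6 = - 90 V$)
$u{\left(4 \right)} + B{\left(70 \right)} = \left(-90\right) 4 + \frac{71}{70} = -360 + 71 \cdot \frac{1}{70} = -360 + \frac{71}{70} = - \frac{25129}{70}$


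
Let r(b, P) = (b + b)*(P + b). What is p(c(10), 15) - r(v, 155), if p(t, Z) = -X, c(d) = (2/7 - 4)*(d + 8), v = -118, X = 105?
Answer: 8627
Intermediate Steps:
c(d) = -208/7 - 26*d/7 (c(d) = (2*(⅐) - 4)*(8 + d) = (2/7 - 4)*(8 + d) = -26*(8 + d)/7 = -208/7 - 26*d/7)
r(b, P) = 2*b*(P + b) (r(b, P) = (2*b)*(P + b) = 2*b*(P + b))
p(t, Z) = -105 (p(t, Z) = -1*105 = -105)
p(c(10), 15) - r(v, 155) = -105 - 2*(-118)*(155 - 118) = -105 - 2*(-118)*37 = -105 - 1*(-8732) = -105 + 8732 = 8627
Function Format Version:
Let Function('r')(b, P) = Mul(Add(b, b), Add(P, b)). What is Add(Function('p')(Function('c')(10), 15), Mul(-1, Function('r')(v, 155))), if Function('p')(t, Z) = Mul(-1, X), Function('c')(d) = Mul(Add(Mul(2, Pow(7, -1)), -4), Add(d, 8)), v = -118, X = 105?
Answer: 8627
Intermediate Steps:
Function('c')(d) = Add(Rational(-208, 7), Mul(Rational(-26, 7), d)) (Function('c')(d) = Mul(Add(Mul(2, Rational(1, 7)), -4), Add(8, d)) = Mul(Add(Rational(2, 7), -4), Add(8, d)) = Mul(Rational(-26, 7), Add(8, d)) = Add(Rational(-208, 7), Mul(Rational(-26, 7), d)))
Function('r')(b, P) = Mul(2, b, Add(P, b)) (Function('r')(b, P) = Mul(Mul(2, b), Add(P, b)) = Mul(2, b, Add(P, b)))
Function('p')(t, Z) = -105 (Function('p')(t, Z) = Mul(-1, 105) = -105)
Add(Function('p')(Function('c')(10), 15), Mul(-1, Function('r')(v, 155))) = Add(-105, Mul(-1, Mul(2, -118, Add(155, -118)))) = Add(-105, Mul(-1, Mul(2, -118, 37))) = Add(-105, Mul(-1, -8732)) = Add(-105, 8732) = 8627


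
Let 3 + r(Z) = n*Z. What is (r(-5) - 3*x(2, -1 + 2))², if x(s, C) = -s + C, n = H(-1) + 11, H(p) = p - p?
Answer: 3025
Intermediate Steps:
H(p) = 0
n = 11 (n = 0 + 11 = 11)
x(s, C) = C - s
r(Z) = -3 + 11*Z
(r(-5) - 3*x(2, -1 + 2))² = ((-3 + 11*(-5)) - 3*((-1 + 2) - 1*2))² = ((-3 - 55) - 3*(1 - 2))² = (-58 - 3*(-1))² = (-58 + 3)² = (-55)² = 3025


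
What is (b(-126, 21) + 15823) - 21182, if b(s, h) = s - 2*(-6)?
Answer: -5473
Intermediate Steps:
b(s, h) = 12 + s (b(s, h) = s + 12 = 12 + s)
(b(-126, 21) + 15823) - 21182 = ((12 - 126) + 15823) - 21182 = (-114 + 15823) - 21182 = 15709 - 21182 = -5473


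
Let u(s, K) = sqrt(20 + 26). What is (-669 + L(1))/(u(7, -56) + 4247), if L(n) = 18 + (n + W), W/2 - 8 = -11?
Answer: -2786032/18036963 + 656*sqrt(46)/18036963 ≈ -0.15422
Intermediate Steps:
W = -6 (W = 16 + 2*(-11) = 16 - 22 = -6)
L(n) = 12 + n (L(n) = 18 + (n - 6) = 18 + (-6 + n) = 12 + n)
u(s, K) = sqrt(46)
(-669 + L(1))/(u(7, -56) + 4247) = (-669 + (12 + 1))/(sqrt(46) + 4247) = (-669 + 13)/(4247 + sqrt(46)) = -656/(4247 + sqrt(46))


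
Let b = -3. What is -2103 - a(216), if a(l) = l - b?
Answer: -2322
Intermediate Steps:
a(l) = 3 + l (a(l) = l - 1*(-3) = l + 3 = 3 + l)
-2103 - a(216) = -2103 - (3 + 216) = -2103 - 1*219 = -2103 - 219 = -2322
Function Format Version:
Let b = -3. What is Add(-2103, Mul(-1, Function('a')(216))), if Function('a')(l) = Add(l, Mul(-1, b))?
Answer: -2322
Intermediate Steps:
Function('a')(l) = Add(3, l) (Function('a')(l) = Add(l, Mul(-1, -3)) = Add(l, 3) = Add(3, l))
Add(-2103, Mul(-1, Function('a')(216))) = Add(-2103, Mul(-1, Add(3, 216))) = Add(-2103, Mul(-1, 219)) = Add(-2103, -219) = -2322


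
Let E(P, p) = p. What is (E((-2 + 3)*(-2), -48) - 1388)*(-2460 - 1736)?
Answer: 6025456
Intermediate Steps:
(E((-2 + 3)*(-2), -48) - 1388)*(-2460 - 1736) = (-48 - 1388)*(-2460 - 1736) = -1436*(-4196) = 6025456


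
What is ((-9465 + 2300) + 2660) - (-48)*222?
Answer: 6151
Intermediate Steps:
((-9465 + 2300) + 2660) - (-48)*222 = (-7165 + 2660) - 1*(-10656) = -4505 + 10656 = 6151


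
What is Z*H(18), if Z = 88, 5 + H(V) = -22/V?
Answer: -4928/9 ≈ -547.56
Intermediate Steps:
H(V) = -5 - 22/V
Z*H(18) = 88*(-5 - 22/18) = 88*(-5 - 22*1/18) = 88*(-5 - 11/9) = 88*(-56/9) = -4928/9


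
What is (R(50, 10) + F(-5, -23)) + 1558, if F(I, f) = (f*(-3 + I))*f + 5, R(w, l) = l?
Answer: -2659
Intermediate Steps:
F(I, f) = 5 + f**2*(-3 + I) (F(I, f) = f**2*(-3 + I) + 5 = 5 + f**2*(-3 + I))
(R(50, 10) + F(-5, -23)) + 1558 = (10 + (5 - 3*(-23)**2 - 5*(-23)**2)) + 1558 = (10 + (5 - 3*529 - 5*529)) + 1558 = (10 + (5 - 1587 - 2645)) + 1558 = (10 - 4227) + 1558 = -4217 + 1558 = -2659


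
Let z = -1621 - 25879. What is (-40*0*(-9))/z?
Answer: 0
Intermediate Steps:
z = -27500
(-40*0*(-9))/z = (-40*0*(-9))/(-27500) = (0*(-9))*(-1/27500) = 0*(-1/27500) = 0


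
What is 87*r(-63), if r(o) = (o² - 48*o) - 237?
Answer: 587772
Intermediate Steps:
r(o) = -237 + o² - 48*o
87*r(-63) = 87*(-237 + (-63)² - 48*(-63)) = 87*(-237 + 3969 + 3024) = 87*6756 = 587772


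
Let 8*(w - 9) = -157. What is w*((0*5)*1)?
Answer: 0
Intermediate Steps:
w = -85/8 (w = 9 + (1/8)*(-157) = 9 - 157/8 = -85/8 ≈ -10.625)
w*((0*5)*1) = -85*0*5/8 = -0 = -85/8*0 = 0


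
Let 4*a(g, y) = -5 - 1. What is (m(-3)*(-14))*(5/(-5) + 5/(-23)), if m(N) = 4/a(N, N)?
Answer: -3136/69 ≈ -45.449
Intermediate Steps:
a(g, y) = -3/2 (a(g, y) = (-5 - 1)/4 = (¼)*(-6) = -3/2)
m(N) = -8/3 (m(N) = 4/(-3/2) = 4*(-⅔) = -8/3)
(m(-3)*(-14))*(5/(-5) + 5/(-23)) = (-8/3*(-14))*(5/(-5) + 5/(-23)) = 112*(5*(-⅕) + 5*(-1/23))/3 = 112*(-1 - 5/23)/3 = (112/3)*(-28/23) = -3136/69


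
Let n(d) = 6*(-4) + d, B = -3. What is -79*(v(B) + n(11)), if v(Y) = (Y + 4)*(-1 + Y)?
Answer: 1343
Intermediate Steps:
n(d) = -24 + d
v(Y) = (-1 + Y)*(4 + Y) (v(Y) = (4 + Y)*(-1 + Y) = (-1 + Y)*(4 + Y))
-79*(v(B) + n(11)) = -79*((-4 + (-3)² + 3*(-3)) + (-24 + 11)) = -79*((-4 + 9 - 9) - 13) = -79*(-4 - 13) = -79*(-17) = 1343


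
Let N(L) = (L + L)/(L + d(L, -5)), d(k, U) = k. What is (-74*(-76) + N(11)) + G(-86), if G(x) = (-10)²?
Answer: 5725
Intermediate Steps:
N(L) = 1 (N(L) = (L + L)/(L + L) = (2*L)/((2*L)) = (2*L)*(1/(2*L)) = 1)
G(x) = 100
(-74*(-76) + N(11)) + G(-86) = (-74*(-76) + 1) + 100 = (5624 + 1) + 100 = 5625 + 100 = 5725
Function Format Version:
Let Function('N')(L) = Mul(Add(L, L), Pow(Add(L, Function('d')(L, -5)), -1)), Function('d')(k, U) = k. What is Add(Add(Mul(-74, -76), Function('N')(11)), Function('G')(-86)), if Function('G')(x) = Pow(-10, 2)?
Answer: 5725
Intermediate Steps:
Function('N')(L) = 1 (Function('N')(L) = Mul(Add(L, L), Pow(Add(L, L), -1)) = Mul(Mul(2, L), Pow(Mul(2, L), -1)) = Mul(Mul(2, L), Mul(Rational(1, 2), Pow(L, -1))) = 1)
Function('G')(x) = 100
Add(Add(Mul(-74, -76), Function('N')(11)), Function('G')(-86)) = Add(Add(Mul(-74, -76), 1), 100) = Add(Add(5624, 1), 100) = Add(5625, 100) = 5725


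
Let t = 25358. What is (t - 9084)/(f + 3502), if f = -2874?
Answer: 8137/314 ≈ 25.914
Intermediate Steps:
(t - 9084)/(f + 3502) = (25358 - 9084)/(-2874 + 3502) = 16274/628 = 16274*(1/628) = 8137/314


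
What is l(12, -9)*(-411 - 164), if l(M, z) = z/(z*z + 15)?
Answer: 1725/32 ≈ 53.906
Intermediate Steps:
l(M, z) = z/(15 + z²) (l(M, z) = z/(z² + 15) = z/(15 + z²))
l(12, -9)*(-411 - 164) = (-9/(15 + (-9)²))*(-411 - 164) = -9/(15 + 81)*(-575) = -9/96*(-575) = -9*1/96*(-575) = -3/32*(-575) = 1725/32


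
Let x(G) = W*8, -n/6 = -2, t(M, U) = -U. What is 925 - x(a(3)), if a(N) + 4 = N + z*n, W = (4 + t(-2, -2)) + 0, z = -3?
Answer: 877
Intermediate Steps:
n = 12 (n = -6*(-2) = 12)
W = 6 (W = (4 - 1*(-2)) + 0 = (4 + 2) + 0 = 6 + 0 = 6)
a(N) = -40 + N (a(N) = -4 + (N - 3*12) = -4 + (N - 36) = -4 + (-36 + N) = -40 + N)
x(G) = 48 (x(G) = 6*8 = 48)
925 - x(a(3)) = 925 - 1*48 = 925 - 48 = 877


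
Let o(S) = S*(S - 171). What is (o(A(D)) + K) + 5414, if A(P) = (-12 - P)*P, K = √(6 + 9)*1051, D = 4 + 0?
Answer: 20454 + 1051*√15 ≈ 24525.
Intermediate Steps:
D = 4
K = 1051*√15 (K = √15*1051 = 1051*√15 ≈ 4070.5)
A(P) = P*(-12 - P)
o(S) = S*(-171 + S)
(o(A(D)) + K) + 5414 = ((-1*4*(12 + 4))*(-171 - 1*4*(12 + 4)) + 1051*√15) + 5414 = ((-1*4*16)*(-171 - 1*4*16) + 1051*√15) + 5414 = (-64*(-171 - 64) + 1051*√15) + 5414 = (-64*(-235) + 1051*√15) + 5414 = (15040 + 1051*√15) + 5414 = 20454 + 1051*√15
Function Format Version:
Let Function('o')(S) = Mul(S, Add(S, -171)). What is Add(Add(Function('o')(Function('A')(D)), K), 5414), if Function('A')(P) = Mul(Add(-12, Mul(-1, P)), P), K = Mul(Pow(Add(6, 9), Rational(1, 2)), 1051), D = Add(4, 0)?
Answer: Add(20454, Mul(1051, Pow(15, Rational(1, 2)))) ≈ 24525.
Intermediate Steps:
D = 4
K = Mul(1051, Pow(15, Rational(1, 2))) (K = Mul(Pow(15, Rational(1, 2)), 1051) = Mul(1051, Pow(15, Rational(1, 2))) ≈ 4070.5)
Function('A')(P) = Mul(P, Add(-12, Mul(-1, P)))
Function('o')(S) = Mul(S, Add(-171, S))
Add(Add(Function('o')(Function('A')(D)), K), 5414) = Add(Add(Mul(Mul(-1, 4, Add(12, 4)), Add(-171, Mul(-1, 4, Add(12, 4)))), Mul(1051, Pow(15, Rational(1, 2)))), 5414) = Add(Add(Mul(Mul(-1, 4, 16), Add(-171, Mul(-1, 4, 16))), Mul(1051, Pow(15, Rational(1, 2)))), 5414) = Add(Add(Mul(-64, Add(-171, -64)), Mul(1051, Pow(15, Rational(1, 2)))), 5414) = Add(Add(Mul(-64, -235), Mul(1051, Pow(15, Rational(1, 2)))), 5414) = Add(Add(15040, Mul(1051, Pow(15, Rational(1, 2)))), 5414) = Add(20454, Mul(1051, Pow(15, Rational(1, 2))))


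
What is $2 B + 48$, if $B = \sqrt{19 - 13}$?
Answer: $48 + 2 \sqrt{6} \approx 52.899$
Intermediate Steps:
$B = \sqrt{6} \approx 2.4495$
$2 B + 48 = 2 \sqrt{6} + 48 = 48 + 2 \sqrt{6}$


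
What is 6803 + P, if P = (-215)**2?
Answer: 53028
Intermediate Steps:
P = 46225
6803 + P = 6803 + 46225 = 53028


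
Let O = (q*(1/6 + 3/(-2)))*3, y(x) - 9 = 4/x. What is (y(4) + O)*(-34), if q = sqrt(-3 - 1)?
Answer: -340 + 272*I ≈ -340.0 + 272.0*I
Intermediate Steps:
y(x) = 9 + 4/x
q = 2*I (q = sqrt(-4) = 2*I ≈ 2.0*I)
O = -8*I (O = ((2*I)*(1/6 + 3/(-2)))*3 = ((2*I)*(1*(1/6) + 3*(-1/2)))*3 = ((2*I)*(1/6 - 3/2))*3 = ((2*I)*(-4/3))*3 = -8*I/3*3 = -8*I ≈ -8.0*I)
(y(4) + O)*(-34) = ((9 + 4/4) - 8*I)*(-34) = ((9 + 4*(1/4)) - 8*I)*(-34) = ((9 + 1) - 8*I)*(-34) = (10 - 8*I)*(-34) = -340 + 272*I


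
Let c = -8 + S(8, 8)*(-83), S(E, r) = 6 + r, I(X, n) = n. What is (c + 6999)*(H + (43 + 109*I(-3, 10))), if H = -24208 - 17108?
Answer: -234226707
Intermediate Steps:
c = -1170 (c = -8 + (6 + 8)*(-83) = -8 + 14*(-83) = -8 - 1162 = -1170)
H = -41316
(c + 6999)*(H + (43 + 109*I(-3, 10))) = (-1170 + 6999)*(-41316 + (43 + 109*10)) = 5829*(-41316 + (43 + 1090)) = 5829*(-41316 + 1133) = 5829*(-40183) = -234226707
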